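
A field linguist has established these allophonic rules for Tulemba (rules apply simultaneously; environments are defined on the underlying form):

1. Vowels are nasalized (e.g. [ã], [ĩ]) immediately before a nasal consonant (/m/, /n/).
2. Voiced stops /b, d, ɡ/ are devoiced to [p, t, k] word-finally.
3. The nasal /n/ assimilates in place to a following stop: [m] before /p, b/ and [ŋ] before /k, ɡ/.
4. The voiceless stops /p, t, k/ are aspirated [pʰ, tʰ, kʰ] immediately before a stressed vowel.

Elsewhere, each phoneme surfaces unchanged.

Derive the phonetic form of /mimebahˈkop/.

/m/ — not in any rule's target class → [m].
/i/ — between /m/ and /m/, before a nasal consonant — surfaces as [ĩ] (rule 1).
/m/ (between /i/ and /e/) is unaffected → [m].
/e/ (between /m/ and /b/) is in the target of rule 1 but the environment (before a nasal consonant) is not met → [e].
/b/ (between /e/ and /a/) is in the target of rule 2 but the environment (word-finally) is not met → [b].
/a/ (between /b/ and /h/) is in the target of rule 1 but the environment (before a nasal consonant) is not met → [a].
/h/ stays [h].
/k/ (between /h/ and /o/): immediately before a stressed vowel, so rule 4 applies → [kʰ].
/o/ (between /k/ and /p/) is in the target of rule 1 but the environment (before a nasal consonant) is not met → [o].
/p/ — word-final; rule 4 does not apply here → [p].

[mĩmebahˈkʰop]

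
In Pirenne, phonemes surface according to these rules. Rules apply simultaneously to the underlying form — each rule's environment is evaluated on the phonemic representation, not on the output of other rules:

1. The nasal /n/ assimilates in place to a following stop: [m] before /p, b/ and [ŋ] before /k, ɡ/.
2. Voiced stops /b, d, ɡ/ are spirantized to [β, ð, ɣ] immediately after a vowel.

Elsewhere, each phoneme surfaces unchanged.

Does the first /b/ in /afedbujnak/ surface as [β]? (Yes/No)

No

/b/ — between /d/ and /u/; rule 2 does not apply here → [b].
The actual realization is [b], not [β].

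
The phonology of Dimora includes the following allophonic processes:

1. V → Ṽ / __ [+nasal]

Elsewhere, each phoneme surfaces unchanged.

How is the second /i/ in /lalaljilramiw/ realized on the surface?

[i]

/i/ (between /m/ and /w/): rule 1 targets it, but not before a nasal consonant → unchanged [i].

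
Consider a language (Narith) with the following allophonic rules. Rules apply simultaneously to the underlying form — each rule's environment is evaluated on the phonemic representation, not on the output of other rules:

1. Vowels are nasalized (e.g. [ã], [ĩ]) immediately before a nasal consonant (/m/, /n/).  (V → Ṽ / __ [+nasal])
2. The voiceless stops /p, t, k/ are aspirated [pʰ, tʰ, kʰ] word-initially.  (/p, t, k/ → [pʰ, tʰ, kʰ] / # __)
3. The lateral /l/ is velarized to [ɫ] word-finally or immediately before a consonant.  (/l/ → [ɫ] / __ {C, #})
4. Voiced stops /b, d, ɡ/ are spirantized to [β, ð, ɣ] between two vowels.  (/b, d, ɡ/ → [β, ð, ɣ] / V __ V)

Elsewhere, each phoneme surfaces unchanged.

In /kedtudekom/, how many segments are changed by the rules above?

Segments that undergo a rule: /k/ → [kʰ] (rule 2); /d/ → [ð] (rule 4); /o/ → [õ] (rule 1).
All other segments surface unchanged.

3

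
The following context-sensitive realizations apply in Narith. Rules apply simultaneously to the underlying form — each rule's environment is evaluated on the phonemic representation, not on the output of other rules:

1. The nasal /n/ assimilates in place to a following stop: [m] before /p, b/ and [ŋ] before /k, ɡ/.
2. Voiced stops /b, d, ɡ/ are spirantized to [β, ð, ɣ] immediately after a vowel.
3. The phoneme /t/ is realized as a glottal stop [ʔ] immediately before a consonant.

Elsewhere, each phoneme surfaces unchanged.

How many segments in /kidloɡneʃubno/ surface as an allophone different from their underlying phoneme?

Segments that undergo a rule: /d/ → [ð] (rule 2); /ɡ/ → [ɣ] (rule 2); /b/ → [β] (rule 2).
All other segments surface unchanged.

3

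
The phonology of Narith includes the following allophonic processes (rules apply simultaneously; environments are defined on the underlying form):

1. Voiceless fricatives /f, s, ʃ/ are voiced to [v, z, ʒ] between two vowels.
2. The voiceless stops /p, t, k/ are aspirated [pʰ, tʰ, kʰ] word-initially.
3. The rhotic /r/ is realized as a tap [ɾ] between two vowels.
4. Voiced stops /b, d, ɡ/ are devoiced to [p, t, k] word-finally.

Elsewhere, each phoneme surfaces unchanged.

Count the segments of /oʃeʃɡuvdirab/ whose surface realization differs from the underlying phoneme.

Segments that undergo a rule: /ʃ/ → [ʒ] (rule 1); /r/ → [ɾ] (rule 3); /b/ → [p] (rule 4).
All other segments surface unchanged.

3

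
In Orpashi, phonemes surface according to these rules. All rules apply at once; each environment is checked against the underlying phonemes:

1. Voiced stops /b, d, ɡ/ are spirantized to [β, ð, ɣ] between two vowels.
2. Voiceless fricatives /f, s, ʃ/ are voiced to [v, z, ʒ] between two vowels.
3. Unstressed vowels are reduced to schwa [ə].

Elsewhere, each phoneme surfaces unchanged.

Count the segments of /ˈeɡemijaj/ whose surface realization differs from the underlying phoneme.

Segments that undergo a rule: /ɡ/ → [ɣ] (rule 1); /e/ → [ə] (rule 3); /i/ → [ə] (rule 3); /a/ → [ə] (rule 3).
All other segments surface unchanged.

4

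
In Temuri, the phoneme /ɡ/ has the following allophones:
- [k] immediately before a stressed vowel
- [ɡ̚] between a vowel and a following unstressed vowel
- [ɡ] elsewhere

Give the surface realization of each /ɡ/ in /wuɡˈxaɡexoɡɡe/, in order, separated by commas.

Occurrence 1 (position 3): no conditioning environment matches → elsewhere allophone [ɡ].
Occurrence 2 (position 6): between a vowel and a following unstressed vowel → [ɡ̚].
Occurrence 3 (position 10): no conditioning environment matches → elsewhere allophone [ɡ].
Occurrence 4 (position 11): no conditioning environment matches → elsewhere allophone [ɡ].

[ɡ], [ɡ̚], [ɡ], [ɡ]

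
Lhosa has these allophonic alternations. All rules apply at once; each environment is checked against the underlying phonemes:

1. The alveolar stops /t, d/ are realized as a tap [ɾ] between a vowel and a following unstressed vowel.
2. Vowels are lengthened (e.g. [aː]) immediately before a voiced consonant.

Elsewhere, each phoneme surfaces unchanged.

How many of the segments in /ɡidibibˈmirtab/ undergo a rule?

6

Segments that undergo a rule: /i/ → [iː] (rule 2); /d/ → [ɾ] (rule 1); /i/ → [iː] (rule 2); /i/ → [iː] (rule 2); /i/ → [iː] (rule 2); /a/ → [aː] (rule 2).
All other segments surface unchanged.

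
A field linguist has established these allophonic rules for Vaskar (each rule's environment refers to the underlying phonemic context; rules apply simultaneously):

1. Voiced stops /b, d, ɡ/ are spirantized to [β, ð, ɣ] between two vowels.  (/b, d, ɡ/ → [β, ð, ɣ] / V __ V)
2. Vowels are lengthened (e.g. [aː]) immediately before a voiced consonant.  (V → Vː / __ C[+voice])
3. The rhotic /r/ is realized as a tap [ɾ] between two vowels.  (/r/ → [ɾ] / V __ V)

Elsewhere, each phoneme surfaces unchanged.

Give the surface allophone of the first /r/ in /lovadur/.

/r/ (word-final): rule 3 targets it, but not between two vowels → unchanged [r].

[r]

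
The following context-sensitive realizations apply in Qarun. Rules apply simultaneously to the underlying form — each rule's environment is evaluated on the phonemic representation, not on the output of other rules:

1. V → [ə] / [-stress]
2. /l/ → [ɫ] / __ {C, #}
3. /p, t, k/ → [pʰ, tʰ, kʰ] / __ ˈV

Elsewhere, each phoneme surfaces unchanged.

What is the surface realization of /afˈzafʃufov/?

/a/ (word-initial): in an unstressed syllable, so rule 1 applies → [ə].
/f/ — not in any rule's target class → [f].
/z/ (between /f/ and /a/): no rule targets it → [z].
/a/ (between /z/ and /f/): rule 1 targets it, but not in an unstressed syllable → unchanged [a].
/f/ — not in any rule's target class → [f].
/ʃ/ — not in any rule's target class → [ʃ].
/u/ meets the environment for rule 1 (in an unstressed syllable) → [ə].
/f/ (between /u/ and /o/) is unaffected → [f].
/o/ meets the environment for rule 1 (in an unstressed syllable) → [ə].
/v/ — not in any rule's target class → [v].

[əfˈzafʃəfəv]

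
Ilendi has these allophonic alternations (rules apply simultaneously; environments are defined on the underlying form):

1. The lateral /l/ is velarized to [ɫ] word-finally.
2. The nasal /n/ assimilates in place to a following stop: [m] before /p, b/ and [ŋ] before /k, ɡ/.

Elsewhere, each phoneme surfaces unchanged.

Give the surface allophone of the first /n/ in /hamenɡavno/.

Rule 2 applies to /n/ (between /e/ and /ɡ/: before a labial or velar stop) → [ŋ].

[ŋ]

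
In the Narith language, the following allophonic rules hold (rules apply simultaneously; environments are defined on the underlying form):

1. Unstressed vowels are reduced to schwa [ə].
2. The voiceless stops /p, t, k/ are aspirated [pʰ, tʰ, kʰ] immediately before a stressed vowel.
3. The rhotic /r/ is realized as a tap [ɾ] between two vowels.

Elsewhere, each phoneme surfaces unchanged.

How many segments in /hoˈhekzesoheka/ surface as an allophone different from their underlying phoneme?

5

Segments that undergo a rule: /o/ → [ə] (rule 1); /e/ → [ə] (rule 1); /o/ → [ə] (rule 1); /e/ → [ə] (rule 1); /a/ → [ə] (rule 1).
All other segments surface unchanged.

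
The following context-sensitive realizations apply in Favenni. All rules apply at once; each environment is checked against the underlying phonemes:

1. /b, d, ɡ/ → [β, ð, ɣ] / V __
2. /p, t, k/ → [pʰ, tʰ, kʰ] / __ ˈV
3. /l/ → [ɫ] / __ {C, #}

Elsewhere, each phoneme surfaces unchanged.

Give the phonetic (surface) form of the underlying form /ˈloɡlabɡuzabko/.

[ˈloɣlaβɡuzaβko]

/l/ — word-initial; rule 3 does not apply here → [l].
/o/ (between /l/ and /ɡ/) is unaffected → [o].
/ɡ/ meets the environment for rule 1 (immediately after a vowel) → [ɣ].
/l/ (between /ɡ/ and /a/) is in the target of rule 3 but the environment (word-finally or immediately before a consonant) is not met → [l].
/a/ stays [a].
/b/ meets the environment for rule 1 (immediately after a vowel) → [β].
/ɡ/ (between /b/ and /u/) is in the target of rule 1 but the environment (immediately after a vowel) is not met → [ɡ].
/u/ stays [u].
/z/ — not in any rule's target class → [z].
/a/ — not in any rule's target class → [a].
/b/ — between /a/ and /k/, immediately after a vowel — surfaces as [β] (rule 1).
/k/ (between /b/ and /o/): rule 2 targets it, but not immediately before a stressed vowel → unchanged [k].
/o/ (word-final) is unaffected → [o].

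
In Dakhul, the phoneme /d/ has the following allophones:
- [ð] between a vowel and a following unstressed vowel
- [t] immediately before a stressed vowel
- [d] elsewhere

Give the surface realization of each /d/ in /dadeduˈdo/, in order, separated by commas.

Occurrence 1 (position 1): no conditioning environment matches → elsewhere allophone [d].
Occurrence 2 (position 3): between a vowel and a following unstressed vowel → [ð].
Occurrence 3 (position 5): between a vowel and a following unstressed vowel → [ð].
Occurrence 4 (position 7): immediately before a stressed vowel → [t].

[d], [ð], [ð], [t]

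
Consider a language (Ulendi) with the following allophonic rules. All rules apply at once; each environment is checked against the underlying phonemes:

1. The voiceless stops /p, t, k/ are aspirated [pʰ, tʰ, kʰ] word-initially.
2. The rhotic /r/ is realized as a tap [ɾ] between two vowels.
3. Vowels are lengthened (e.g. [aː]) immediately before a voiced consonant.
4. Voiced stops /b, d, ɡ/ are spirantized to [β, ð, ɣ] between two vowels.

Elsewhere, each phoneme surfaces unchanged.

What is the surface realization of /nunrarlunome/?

[nuːnraːrluːnoːme]

/n/ (word-initial) is unaffected → [n].
/u/ (between /n/ and /n/): before a voiced consonant, so rule 3 applies → [uː].
/n/ (between /u/ and /r/) is unaffected → [n].
/r/ (between /n/ and /a/): rule 2 targets it, but not between two vowels → unchanged [r].
Rule 3 applies to /a/ (between /r/ and /r/: before a voiced consonant) → [aː].
/r/ (between /a/ and /l/) fails the environment for rule 2, so it stays [r].
/l/ (between /r/ and /u/): no rule targets it → [l].
/u/ — between /l/ and /n/, before a voiced consonant — surfaces as [uː] (rule 3).
/n/ (between /u/ and /o/) is unaffected → [n].
/o/ (between /n/ and /m/): before a voiced consonant, so rule 3 applies → [oː].
/m/ (between /o/ and /e/) is unaffected → [m].
/e/ — word-final; rule 3 does not apply here → [e].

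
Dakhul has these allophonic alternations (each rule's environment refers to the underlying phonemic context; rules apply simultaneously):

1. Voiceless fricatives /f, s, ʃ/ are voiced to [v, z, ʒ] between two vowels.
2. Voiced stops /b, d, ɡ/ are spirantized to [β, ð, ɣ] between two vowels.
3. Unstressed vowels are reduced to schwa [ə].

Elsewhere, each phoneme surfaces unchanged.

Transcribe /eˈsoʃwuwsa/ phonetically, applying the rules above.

Rule 3 applies to /e/ (word-initial: in an unstressed syllable) → [ə].
/s/ — between /e/ and /o/, between two vowels — surfaces as [z] (rule 1).
/o/ (between /s/ and /ʃ/): rule 3 targets it, but not in an unstressed syllable → unchanged [o].
/ʃ/ (between /o/ and /w/) fails the environment for rule 1, so it stays [ʃ].
/w/ (between /ʃ/ and /u/): no rule targets it → [w].
/u/ — between /w/ and /w/, in an unstressed syllable — surfaces as [ə] (rule 3).
/w/ — not in any rule's target class → [w].
/s/ (between /w/ and /a/) is in the target of rule 1 but the environment (between two vowels) is not met → [s].
/a/ — word-final, in an unstressed syllable — surfaces as [ə] (rule 3).

[əˈzoʃwəwsə]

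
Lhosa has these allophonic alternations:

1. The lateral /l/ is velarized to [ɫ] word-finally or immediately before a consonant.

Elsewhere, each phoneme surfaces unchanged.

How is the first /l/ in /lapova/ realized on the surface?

[l]

/l/ (word-initial) fails the environment for rule 1, so it stays [l].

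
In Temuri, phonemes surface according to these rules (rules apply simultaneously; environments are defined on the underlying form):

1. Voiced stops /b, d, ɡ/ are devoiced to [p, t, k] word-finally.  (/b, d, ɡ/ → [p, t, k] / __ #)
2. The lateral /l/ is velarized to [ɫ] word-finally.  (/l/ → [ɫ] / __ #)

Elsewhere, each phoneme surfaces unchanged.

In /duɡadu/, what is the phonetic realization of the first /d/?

[d]

/d/ — word-initial; rule 1 does not apply here → [d].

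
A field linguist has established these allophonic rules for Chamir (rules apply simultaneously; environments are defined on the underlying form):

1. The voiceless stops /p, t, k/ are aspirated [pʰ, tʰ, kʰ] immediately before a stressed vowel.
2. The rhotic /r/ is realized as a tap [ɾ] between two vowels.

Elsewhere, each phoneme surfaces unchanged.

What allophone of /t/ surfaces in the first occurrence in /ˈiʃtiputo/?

/t/ (between /ʃ/ and /i/) is in the target of rule 1 but the environment (immediately before a stressed vowel) is not met → [t].

[t]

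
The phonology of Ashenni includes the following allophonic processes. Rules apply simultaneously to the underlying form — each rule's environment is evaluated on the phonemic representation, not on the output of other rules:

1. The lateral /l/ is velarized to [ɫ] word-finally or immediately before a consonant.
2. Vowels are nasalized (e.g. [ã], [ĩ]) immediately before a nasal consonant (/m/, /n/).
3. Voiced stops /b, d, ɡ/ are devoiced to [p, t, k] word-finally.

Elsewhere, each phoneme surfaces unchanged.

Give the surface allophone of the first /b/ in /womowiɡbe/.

[b]

/b/ — between /ɡ/ and /e/; rule 3 does not apply here → [b].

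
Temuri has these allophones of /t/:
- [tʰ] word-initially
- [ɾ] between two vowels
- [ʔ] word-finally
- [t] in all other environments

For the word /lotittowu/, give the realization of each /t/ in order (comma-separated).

[ɾ], [t], [t]

Occurrence 1 (position 3): between two vowels → [ɾ].
Occurrence 2 (position 5): no conditioning environment matches → elsewhere allophone [t].
Occurrence 3 (position 6): no conditioning environment matches → elsewhere allophone [t].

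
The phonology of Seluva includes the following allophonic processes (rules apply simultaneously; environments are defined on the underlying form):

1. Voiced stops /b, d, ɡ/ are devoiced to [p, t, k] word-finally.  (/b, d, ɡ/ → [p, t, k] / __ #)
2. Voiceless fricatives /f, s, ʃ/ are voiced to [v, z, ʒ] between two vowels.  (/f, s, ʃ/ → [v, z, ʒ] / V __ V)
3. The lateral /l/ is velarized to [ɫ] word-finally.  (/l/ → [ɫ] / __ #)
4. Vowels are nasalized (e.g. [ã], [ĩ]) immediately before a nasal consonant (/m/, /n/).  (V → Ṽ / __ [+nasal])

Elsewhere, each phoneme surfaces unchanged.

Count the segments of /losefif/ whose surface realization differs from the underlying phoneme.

2

Segments that undergo a rule: /s/ → [z] (rule 2); /f/ → [v] (rule 2).
All other segments surface unchanged.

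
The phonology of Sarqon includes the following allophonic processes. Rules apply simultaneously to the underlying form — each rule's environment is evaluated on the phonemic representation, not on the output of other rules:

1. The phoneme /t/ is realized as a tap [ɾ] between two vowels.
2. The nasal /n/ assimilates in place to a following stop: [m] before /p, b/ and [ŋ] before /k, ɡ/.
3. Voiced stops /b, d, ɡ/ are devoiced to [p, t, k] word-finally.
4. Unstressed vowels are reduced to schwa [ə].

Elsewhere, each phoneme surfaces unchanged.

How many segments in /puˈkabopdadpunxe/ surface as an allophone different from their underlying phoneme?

Segments that undergo a rule: /u/ → [ə] (rule 4); /o/ → [ə] (rule 4); /a/ → [ə] (rule 4); /u/ → [ə] (rule 4); /e/ → [ə] (rule 4).
All other segments surface unchanged.

5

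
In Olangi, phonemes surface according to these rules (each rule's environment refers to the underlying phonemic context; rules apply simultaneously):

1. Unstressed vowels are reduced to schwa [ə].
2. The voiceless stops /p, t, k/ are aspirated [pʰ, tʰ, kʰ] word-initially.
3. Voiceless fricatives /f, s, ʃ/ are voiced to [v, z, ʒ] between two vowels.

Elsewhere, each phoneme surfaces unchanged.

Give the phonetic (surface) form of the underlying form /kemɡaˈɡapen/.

[kʰəmɡəˈɡapən]

/k/ — word-initial, word-initially — surfaces as [kʰ] (rule 2).
/e/ (between /k/ and /m/) occurs in an unstressed syllable → [ə] by rule 1.
/m/ — not in any rule's target class → [m].
/ɡ/ (between /m/ and /a/) is unaffected → [ɡ].
/a/ (between /ɡ/ and /ɡ/): in an unstressed syllable, so rule 1 applies → [ə].
/ɡ/ — not in any rule's target class → [ɡ].
/a/ (between /ɡ/ and /p/) fails the environment for rule 1, so it stays [a].
/p/ (between /a/ and /e/) fails the environment for rule 2, so it stays [p].
/e/ (between /p/ and /n/) occurs in an unstressed syllable → [ə] by rule 1.
/n/ stays [n].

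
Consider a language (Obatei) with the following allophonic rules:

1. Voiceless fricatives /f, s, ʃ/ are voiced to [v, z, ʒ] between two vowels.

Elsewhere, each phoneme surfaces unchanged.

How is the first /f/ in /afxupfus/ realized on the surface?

[f]

/f/ (between /a/ and /x/) fails the environment for rule 1, so it stays [f].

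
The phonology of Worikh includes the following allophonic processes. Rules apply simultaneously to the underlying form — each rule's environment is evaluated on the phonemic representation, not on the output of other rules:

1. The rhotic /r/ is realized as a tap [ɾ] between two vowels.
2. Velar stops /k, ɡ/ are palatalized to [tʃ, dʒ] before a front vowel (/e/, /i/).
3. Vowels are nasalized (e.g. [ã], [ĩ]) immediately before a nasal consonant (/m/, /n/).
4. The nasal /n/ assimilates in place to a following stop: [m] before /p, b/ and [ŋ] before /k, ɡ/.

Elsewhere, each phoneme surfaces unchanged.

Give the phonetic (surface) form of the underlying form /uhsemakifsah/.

/u/ (word-initial) is in the target of rule 3 but the environment (before a nasal consonant) is not met → [u].
/h/ stays [h].
/s/ (between /h/ and /e/): no rule targets it → [s].
/e/ meets the environment for rule 3 (before a nasal consonant) → [ẽ].
/m/ (between /e/ and /a/): no rule targets it → [m].
/a/ (between /m/ and /k/) is in the target of rule 3 but the environment (before a nasal consonant) is not met → [a].
/k/ — between /a/ and /i/, before a front vowel — surfaces as [tʃ] (rule 2).
/i/ (between /k/ and /f/): rule 3 targets it, but not before a nasal consonant → unchanged [i].
/f/ (between /i/ and /s/): no rule targets it → [f].
/s/ stays [s].
/a/ (between /s/ and /h/): rule 3 targets it, but not before a nasal consonant → unchanged [a].
/h/ — not in any rule's target class → [h].

[uhsẽmatʃifsah]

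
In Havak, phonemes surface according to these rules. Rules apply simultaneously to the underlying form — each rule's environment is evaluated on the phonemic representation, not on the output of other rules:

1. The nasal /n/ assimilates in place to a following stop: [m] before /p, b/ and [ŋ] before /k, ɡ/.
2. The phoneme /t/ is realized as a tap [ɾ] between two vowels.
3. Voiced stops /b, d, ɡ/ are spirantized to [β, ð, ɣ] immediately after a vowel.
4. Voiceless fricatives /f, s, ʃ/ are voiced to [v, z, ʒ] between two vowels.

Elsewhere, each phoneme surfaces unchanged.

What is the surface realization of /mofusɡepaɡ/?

[movusɡepaɣ]

/m/ (word-initial): no rule targets it → [m].
/o/ (between /m/ and /f/) is unaffected → [o].
/f/ — between /o/ and /u/, between two vowels — surfaces as [v] (rule 4).
/u/ stays [u].
/s/ (between /u/ and /ɡ/) is in the target of rule 4 but the environment (between two vowels) is not met → [s].
/ɡ/ (between /s/ and /e/) is in the target of rule 3 but the environment (immediately after a vowel) is not met → [ɡ].
/e/ (between /ɡ/ and /p/) is unaffected → [e].
/p/ stays [p].
/a/ — not in any rule's target class → [a].
Rule 3 applies to /ɡ/ (word-final: immediately after a vowel) → [ɣ].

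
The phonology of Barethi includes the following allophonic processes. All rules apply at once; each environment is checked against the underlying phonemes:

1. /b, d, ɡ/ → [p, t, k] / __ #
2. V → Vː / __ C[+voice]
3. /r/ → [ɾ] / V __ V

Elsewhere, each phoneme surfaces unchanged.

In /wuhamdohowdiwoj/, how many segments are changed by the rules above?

Segments that undergo a rule: /a/ → [aː] (rule 2); /o/ → [oː] (rule 2); /i/ → [iː] (rule 2); /o/ → [oː] (rule 2).
All other segments surface unchanged.

4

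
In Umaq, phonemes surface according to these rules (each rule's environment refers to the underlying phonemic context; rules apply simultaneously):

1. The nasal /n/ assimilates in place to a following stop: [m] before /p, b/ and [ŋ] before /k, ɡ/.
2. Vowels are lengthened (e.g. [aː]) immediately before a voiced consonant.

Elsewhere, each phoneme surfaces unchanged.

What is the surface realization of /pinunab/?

[piːnuːnaːb]

/i/ meets the environment for rule 2 (before a voiced consonant) → [iː].
/n/ (between /i/ and /u/) fails the environment for rule 1, so it stays [n].
/u/ meets the environment for rule 2 (before a voiced consonant) → [uː].
/n/ — between /u/ and /a/; rule 1 does not apply here → [n].
/a/ (between /n/ and /b/): before a voiced consonant, so rule 2 applies → [aː].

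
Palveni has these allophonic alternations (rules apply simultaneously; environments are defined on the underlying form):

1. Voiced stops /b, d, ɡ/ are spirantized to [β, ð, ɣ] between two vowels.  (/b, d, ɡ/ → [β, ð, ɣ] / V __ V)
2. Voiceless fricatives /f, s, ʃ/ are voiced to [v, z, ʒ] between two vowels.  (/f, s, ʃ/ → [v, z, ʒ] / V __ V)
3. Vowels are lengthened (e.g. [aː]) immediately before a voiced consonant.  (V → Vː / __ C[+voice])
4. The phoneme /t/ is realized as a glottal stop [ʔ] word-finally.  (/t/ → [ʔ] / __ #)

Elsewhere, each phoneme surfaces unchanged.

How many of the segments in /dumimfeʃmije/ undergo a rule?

Segments that undergo a rule: /u/ → [uː] (rule 3); /i/ → [iː] (rule 3); /i/ → [iː] (rule 3).
All other segments surface unchanged.

3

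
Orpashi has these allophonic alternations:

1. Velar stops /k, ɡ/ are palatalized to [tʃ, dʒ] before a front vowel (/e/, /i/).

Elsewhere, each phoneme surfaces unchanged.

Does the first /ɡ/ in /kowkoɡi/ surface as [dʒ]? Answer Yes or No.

Yes

/ɡ/ meets the environment for rule 1 (before a front vowel) → [dʒ].
The actual realization is [dʒ], which matches [dʒ].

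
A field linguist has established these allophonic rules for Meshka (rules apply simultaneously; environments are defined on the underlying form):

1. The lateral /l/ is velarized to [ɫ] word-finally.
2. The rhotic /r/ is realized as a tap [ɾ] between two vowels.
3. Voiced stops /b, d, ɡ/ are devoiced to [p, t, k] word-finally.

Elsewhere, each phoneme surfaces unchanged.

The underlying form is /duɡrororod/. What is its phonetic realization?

/d/ — word-initial; rule 3 does not apply here → [d].
/u/ stays [u].
/ɡ/ (between /u/ and /r/): rule 3 targets it, but not word-finally → unchanged [ɡ].
/r/ — between /ɡ/ and /o/; rule 2 does not apply here → [r].
/o/ — not in any rule's target class → [o].
/r/ — between /o/ and /o/, between two vowels — surfaces as [ɾ] (rule 2).
/o/ stays [o].
/r/ (between /o/ and /o/): between two vowels, so rule 2 applies → [ɾ].
/o/ (between /r/ and /d/) is unaffected → [o].
Rule 3 applies to /d/ (word-final: word-finally) → [t].

[duɡroɾoɾot]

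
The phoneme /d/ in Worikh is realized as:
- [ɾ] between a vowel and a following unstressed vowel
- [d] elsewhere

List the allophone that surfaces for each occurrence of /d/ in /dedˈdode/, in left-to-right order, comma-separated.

Occurrence 1 (position 1): no conditioning environment matches → elsewhere allophone [d].
Occurrence 2 (position 3): no conditioning environment matches → elsewhere allophone [d].
Occurrence 3 (position 4): no conditioning environment matches → elsewhere allophone [d].
Occurrence 4 (position 6): between a vowel and a following unstressed vowel → [ɾ].

[d], [d], [d], [ɾ]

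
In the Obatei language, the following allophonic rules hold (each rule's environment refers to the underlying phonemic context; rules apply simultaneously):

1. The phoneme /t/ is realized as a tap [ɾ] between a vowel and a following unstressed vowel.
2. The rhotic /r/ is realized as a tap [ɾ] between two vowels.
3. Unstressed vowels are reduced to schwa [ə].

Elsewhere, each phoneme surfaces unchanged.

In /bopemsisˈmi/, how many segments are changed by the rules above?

Segments that undergo a rule: /o/ → [ə] (rule 3); /e/ → [ə] (rule 3); /i/ → [ə] (rule 3).
All other segments surface unchanged.

3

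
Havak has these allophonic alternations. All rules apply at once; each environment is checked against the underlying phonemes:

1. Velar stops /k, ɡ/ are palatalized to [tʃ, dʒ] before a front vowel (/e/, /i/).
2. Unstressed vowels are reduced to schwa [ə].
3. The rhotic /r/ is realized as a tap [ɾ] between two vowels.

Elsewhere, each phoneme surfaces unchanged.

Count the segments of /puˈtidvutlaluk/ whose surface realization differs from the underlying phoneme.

Segments that undergo a rule: /u/ → [ə] (rule 2); /u/ → [ə] (rule 2); /a/ → [ə] (rule 2); /u/ → [ə] (rule 2).
All other segments surface unchanged.

4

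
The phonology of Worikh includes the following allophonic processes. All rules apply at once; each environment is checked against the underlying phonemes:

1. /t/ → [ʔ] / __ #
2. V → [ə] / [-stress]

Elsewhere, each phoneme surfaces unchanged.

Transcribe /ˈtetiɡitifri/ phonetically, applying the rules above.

[ˈtetəɡətəfrə]

/t/ (word-initial) is in the target of rule 1 but the environment (word-finally) is not met → [t].
/e/ (between /t/ and /t/) is in the target of rule 2 but the environment (in an unstressed syllable) is not met → [e].
/t/ (between /e/ and /i/) fails the environment for rule 1, so it stays [t].
/i/ (between /t/ and /ɡ/): in an unstressed syllable, so rule 2 applies → [ə].
/ɡ/ (between /i/ and /i/) is unaffected → [ɡ].
/i/ meets the environment for rule 2 (in an unstressed syllable) → [ə].
/t/ — between /i/ and /i/; rule 1 does not apply here → [t].
/i/ meets the environment for rule 2 (in an unstressed syllable) → [ə].
/f/ (between /i/ and /r/) is unaffected → [f].
/r/ (between /f/ and /i/) is unaffected → [r].
Rule 2 applies to /i/ (word-final: in an unstressed syllable) → [ə].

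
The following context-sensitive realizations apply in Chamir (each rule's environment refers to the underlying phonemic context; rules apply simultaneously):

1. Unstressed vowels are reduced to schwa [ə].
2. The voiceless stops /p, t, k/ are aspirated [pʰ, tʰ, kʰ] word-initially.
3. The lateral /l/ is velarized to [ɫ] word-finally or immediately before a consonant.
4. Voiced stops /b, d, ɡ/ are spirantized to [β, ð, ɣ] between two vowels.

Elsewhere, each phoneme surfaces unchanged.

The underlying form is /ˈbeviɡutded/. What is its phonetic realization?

[ˈbevəɣətdəd]

/b/ — word-initial; rule 4 does not apply here → [b].
/e/ (between /b/ and /v/): rule 1 targets it, but not in an unstressed syllable → unchanged [e].
/v/ stays [v].
Rule 1 applies to /i/ (between /v/ and /ɡ/: in an unstressed syllable) → [ə].
Rule 4 applies to /ɡ/ (between /i/ and /u/: between two vowels) → [ɣ].
/u/ (between /ɡ/ and /t/): in an unstressed syllable, so rule 1 applies → [ə].
/t/ — between /u/ and /d/; rule 2 does not apply here → [t].
/d/ (between /t/ and /e/) is in the target of rule 4 but the environment (between two vowels) is not met → [d].
/e/ — between /d/ and /d/, in an unstressed syllable — surfaces as [ə] (rule 1).
/d/ — word-final; rule 4 does not apply here → [d].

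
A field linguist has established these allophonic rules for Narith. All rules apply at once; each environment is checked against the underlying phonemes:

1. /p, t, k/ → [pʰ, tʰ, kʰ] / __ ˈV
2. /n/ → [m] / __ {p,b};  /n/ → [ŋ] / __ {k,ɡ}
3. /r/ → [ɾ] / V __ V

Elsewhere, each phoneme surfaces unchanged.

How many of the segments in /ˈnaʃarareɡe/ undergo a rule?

2

Segments that undergo a rule: /r/ → [ɾ] (rule 3); /r/ → [ɾ] (rule 3).
All other segments surface unchanged.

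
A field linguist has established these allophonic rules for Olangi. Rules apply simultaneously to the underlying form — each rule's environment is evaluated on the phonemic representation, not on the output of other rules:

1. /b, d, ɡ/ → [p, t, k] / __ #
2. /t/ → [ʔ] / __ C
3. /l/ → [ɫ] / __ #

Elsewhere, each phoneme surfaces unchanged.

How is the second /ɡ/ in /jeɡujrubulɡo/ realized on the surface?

/ɡ/ (between /l/ and /o/): rule 1 targets it, but not word-finally → unchanged [ɡ].

[ɡ]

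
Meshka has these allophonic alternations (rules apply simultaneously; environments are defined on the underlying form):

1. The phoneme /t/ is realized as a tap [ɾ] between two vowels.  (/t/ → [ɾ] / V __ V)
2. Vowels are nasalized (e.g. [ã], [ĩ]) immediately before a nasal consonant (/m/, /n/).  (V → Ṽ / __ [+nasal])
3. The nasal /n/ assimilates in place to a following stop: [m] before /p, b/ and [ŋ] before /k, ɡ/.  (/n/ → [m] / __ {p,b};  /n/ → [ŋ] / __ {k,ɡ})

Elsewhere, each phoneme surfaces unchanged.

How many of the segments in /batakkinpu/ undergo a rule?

Segments that undergo a rule: /t/ → [ɾ] (rule 1); /i/ → [ĩ] (rule 2); /n/ → [m] (rule 3).
All other segments surface unchanged.

3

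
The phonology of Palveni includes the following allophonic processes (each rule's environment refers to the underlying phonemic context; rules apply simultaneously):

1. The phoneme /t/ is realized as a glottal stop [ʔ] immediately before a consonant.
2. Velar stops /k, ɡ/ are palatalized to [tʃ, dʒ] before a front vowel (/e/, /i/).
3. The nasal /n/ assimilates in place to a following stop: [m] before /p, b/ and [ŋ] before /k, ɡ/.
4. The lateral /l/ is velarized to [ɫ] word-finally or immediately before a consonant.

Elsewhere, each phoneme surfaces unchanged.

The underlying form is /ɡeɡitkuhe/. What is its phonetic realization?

Rule 2 applies to /ɡ/ (word-initial: before a front vowel) → [dʒ].
/e/ stays [e].
/ɡ/ — between /e/ and /i/, before a front vowel — surfaces as [dʒ] (rule 2).
/i/ — not in any rule's target class → [i].
Rule 1 applies to /t/ (between /i/ and /k/: immediately before a consonant) → [ʔ].
/k/ (between /t/ and /u/): rule 2 targets it, but not before a front vowel → unchanged [k].
/u/ stays [u].
/h/ (between /u/ and /e/) is unaffected → [h].
/e/ (word-final) is unaffected → [e].

[dʒedʒiʔkuhe]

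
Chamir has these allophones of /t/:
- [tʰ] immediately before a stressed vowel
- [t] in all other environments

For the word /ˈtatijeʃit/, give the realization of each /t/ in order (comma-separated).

Occurrence 1 (position 1): immediately before a stressed vowel → [tʰ].
Occurrence 2 (position 3): no conditioning environment matches → elsewhere allophone [t].
Occurrence 3 (position 9): no conditioning environment matches → elsewhere allophone [t].

[tʰ], [t], [t]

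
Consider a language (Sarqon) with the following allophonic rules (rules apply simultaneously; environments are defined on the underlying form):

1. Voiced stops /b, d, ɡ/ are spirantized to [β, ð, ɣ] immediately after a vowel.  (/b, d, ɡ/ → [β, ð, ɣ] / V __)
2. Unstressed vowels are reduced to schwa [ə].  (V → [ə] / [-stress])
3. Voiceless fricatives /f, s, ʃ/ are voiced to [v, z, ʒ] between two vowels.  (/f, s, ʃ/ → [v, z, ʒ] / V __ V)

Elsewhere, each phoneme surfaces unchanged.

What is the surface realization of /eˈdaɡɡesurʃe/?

Rule 2 applies to /e/ (word-initial: in an unstressed syllable) → [ə].
Rule 1 applies to /d/ (between /e/ and /a/: immediately after a vowel) → [ð].
/a/ (between /d/ and /ɡ/) is in the target of rule 2 but the environment (in an unstressed syllable) is not met → [a].
/ɡ/ meets the environment for rule 1 (immediately after a vowel) → [ɣ].
/ɡ/ (between /ɡ/ and /e/) fails the environment for rule 1, so it stays [ɡ].
/e/ meets the environment for rule 2 (in an unstressed syllable) → [ə].
/s/ meets the environment for rule 3 (between two vowels) → [z].
/u/ — between /s/ and /r/, in an unstressed syllable — surfaces as [ə] (rule 2).
/r/ stays [r].
/ʃ/ (between /r/ and /e/) fails the environment for rule 3, so it stays [ʃ].
Rule 2 applies to /e/ (word-final: in an unstressed syllable) → [ə].

[əˈðaɣɡəzərʃə]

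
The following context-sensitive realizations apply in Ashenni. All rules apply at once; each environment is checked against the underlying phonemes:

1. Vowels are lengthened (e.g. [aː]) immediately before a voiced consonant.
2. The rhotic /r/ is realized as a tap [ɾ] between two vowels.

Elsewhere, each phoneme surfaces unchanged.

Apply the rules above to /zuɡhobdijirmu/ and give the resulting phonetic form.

[zuːɡhoːbdiːjiːrmu]

/z/ (word-initial) is unaffected → [z].
/u/ — between /z/ and /ɡ/, before a voiced consonant — surfaces as [uː] (rule 1).
/ɡ/ (between /u/ and /h/) is unaffected → [ɡ].
/h/ stays [h].
Rule 1 applies to /o/ (between /h/ and /b/: before a voiced consonant) → [oː].
/b/ — not in any rule's target class → [b].
/d/ — not in any rule's target class → [d].
Rule 1 applies to /i/ (between /d/ and /j/: before a voiced consonant) → [iː].
/j/ — not in any rule's target class → [j].
Rule 1 applies to /i/ (between /j/ and /r/: before a voiced consonant) → [iː].
/r/ — between /i/ and /m/; rule 2 does not apply here → [r].
/m/ (between /r/ and /u/): no rule targets it → [m].
/u/ (word-final): rule 1 targets it, but not before a voiced consonant → unchanged [u].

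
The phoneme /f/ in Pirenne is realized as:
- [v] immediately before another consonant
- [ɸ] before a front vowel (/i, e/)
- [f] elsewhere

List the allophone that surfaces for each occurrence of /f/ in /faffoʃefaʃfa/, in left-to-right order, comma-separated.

Occurrence 1 (position 1): no conditioning environment matches → elsewhere allophone [f].
Occurrence 2 (position 3): immediately before another consonant → [v].
Occurrence 3 (position 4): no conditioning environment matches → elsewhere allophone [f].
Occurrence 4 (position 8): no conditioning environment matches → elsewhere allophone [f].
Occurrence 5 (position 11): no conditioning environment matches → elsewhere allophone [f].

[f], [v], [f], [f], [f]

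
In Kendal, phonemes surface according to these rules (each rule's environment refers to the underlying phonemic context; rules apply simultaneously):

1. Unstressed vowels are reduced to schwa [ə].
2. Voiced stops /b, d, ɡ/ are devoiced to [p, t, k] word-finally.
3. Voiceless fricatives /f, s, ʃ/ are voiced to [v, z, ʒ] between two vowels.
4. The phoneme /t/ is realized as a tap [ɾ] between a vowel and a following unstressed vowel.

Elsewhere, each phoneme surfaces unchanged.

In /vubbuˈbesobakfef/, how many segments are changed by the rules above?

Segments that undergo a rule: /u/ → [ə] (rule 1); /u/ → [ə] (rule 1); /s/ → [z] (rule 3); /o/ → [ə] (rule 1); /a/ → [ə] (rule 1); /e/ → [ə] (rule 1).
All other segments surface unchanged.

6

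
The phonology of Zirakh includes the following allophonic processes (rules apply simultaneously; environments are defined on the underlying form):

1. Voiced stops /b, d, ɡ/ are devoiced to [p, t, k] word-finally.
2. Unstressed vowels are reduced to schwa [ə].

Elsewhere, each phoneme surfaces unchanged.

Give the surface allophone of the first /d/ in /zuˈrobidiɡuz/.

/d/ (between /i/ and /i/) fails the environment for rule 1, so it stays [d].

[d]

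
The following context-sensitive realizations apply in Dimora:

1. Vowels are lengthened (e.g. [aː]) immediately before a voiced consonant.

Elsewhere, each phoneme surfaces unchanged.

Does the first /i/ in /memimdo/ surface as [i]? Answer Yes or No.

No

Rule 1 applies to /i/ (between /m/ and /m/: before a voiced consonant) → [iː].
The actual realization is [iː], not [i].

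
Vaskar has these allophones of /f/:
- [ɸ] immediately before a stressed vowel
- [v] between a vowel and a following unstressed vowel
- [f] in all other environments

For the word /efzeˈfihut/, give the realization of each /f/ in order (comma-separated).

Occurrence 1 (position 2): no conditioning environment matches → elsewhere allophone [f].
Occurrence 2 (position 5): immediately before a stressed vowel → [ɸ].

[f], [ɸ]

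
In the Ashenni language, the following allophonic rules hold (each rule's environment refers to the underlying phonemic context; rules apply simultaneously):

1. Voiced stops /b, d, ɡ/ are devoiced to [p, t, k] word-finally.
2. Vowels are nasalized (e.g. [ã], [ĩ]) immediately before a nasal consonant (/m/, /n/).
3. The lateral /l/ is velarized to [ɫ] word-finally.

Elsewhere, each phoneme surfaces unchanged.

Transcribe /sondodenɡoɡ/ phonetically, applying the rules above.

/s/ — not in any rule's target class → [s].
/o/ (between /s/ and /n/): before a nasal consonant, so rule 2 applies → [õ].
/n/ — not in any rule's target class → [n].
/d/ (between /n/ and /o/) is in the target of rule 1 but the environment (word-finally) is not met → [d].
/o/ — between /d/ and /d/; rule 2 does not apply here → [o].
/d/ (between /o/ and /e/) fails the environment for rule 1, so it stays [d].
/e/ (between /d/ and /n/): before a nasal consonant, so rule 2 applies → [ẽ].
/n/ (between /e/ and /ɡ/) is unaffected → [n].
/ɡ/ (between /n/ and /o/) is in the target of rule 1 but the environment (word-finally) is not met → [ɡ].
/o/ (between /ɡ/ and /ɡ/): rule 2 targets it, but not before a nasal consonant → unchanged [o].
/ɡ/ (word-final) occurs word-finally → [k] by rule 1.

[sõndodẽnɡok]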